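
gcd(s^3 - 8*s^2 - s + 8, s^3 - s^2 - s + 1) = s^2 - 1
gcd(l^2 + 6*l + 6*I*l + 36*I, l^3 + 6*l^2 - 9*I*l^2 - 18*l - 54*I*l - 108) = l + 6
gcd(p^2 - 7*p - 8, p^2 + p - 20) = 1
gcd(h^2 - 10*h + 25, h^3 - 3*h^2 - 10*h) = h - 5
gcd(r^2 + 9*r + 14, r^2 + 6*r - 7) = r + 7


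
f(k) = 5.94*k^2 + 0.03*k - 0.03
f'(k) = 11.88*k + 0.03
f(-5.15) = 157.36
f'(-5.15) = -61.15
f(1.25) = 9.29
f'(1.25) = 14.88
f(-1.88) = 20.91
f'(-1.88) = -22.30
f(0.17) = 0.15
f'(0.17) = 2.05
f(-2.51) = 37.32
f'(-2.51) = -29.79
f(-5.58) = 184.75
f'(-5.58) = -66.26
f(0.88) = 4.60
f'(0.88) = 10.48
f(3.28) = 63.97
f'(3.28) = 39.00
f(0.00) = -0.03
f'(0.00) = 0.03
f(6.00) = 213.99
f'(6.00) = 71.31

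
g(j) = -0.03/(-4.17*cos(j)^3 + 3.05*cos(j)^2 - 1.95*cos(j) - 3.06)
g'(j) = -0.03*(-12.51*sin(j)*cos(j)^2 + 6.1*sin(j)*cos(j) - 1.95*sin(j))/(-4.17*cos(j)^3 + 3.05*cos(j)^2 - 1.95*cos(j) - 3.06)^2 = (0.3753*cos(j)^2 - 0.183*cos(j) + 0.0585)*sin(j)/(4.17*cos(j)^3 - 3.05*cos(j)^2 + 1.95*cos(j) + 3.06)^2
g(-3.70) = -0.01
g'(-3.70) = 0.02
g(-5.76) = 0.01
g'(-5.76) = 0.00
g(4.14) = 0.07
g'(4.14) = -1.13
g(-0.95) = 0.01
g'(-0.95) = -0.00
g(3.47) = -0.01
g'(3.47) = -0.01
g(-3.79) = -0.01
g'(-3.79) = 0.04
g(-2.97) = -0.01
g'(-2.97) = -0.00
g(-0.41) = 0.01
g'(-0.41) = -0.00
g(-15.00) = -0.01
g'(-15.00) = -0.07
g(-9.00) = -0.00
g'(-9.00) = -0.01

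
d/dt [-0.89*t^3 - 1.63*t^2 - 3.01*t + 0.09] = -2.67*t^2 - 3.26*t - 3.01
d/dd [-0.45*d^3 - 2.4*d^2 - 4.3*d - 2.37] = -1.35*d^2 - 4.8*d - 4.3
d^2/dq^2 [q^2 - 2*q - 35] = 2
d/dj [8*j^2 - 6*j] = 16*j - 6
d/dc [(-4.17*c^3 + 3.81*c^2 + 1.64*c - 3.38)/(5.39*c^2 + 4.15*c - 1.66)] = (-22.4763*c^4 - 34.611*c^3 + 27.7385*c^2 + 23.7872*c + 11.3046)/(29.0521*c^4 + 44.737*c^3 - 0.672299999999993*c^2 - 13.778*c + 2.7556)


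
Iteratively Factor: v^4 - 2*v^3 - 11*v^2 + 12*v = (v + 3)*(v^3 - 5*v^2 + 4*v) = (v - 4)*(v + 3)*(v^2 - v) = v*(v - 4)*(v + 3)*(v - 1)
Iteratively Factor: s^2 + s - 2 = (s - 1)*(s + 2)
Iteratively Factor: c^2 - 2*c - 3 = (c - 3)*(c + 1)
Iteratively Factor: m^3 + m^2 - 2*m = (m - 1)*(m^2 + 2*m) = (m - 1)*(m + 2)*(m)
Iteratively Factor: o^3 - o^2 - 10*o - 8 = (o + 1)*(o^2 - 2*o - 8) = (o + 1)*(o + 2)*(o - 4)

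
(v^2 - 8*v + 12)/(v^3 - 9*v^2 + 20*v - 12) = 1/(v - 1)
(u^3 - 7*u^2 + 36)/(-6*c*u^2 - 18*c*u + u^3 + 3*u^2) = (-u^3 + 7*u^2 - 36)/(u*(6*c*u + 18*c - u^2 - 3*u))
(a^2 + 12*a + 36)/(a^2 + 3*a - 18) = (a + 6)/(a - 3)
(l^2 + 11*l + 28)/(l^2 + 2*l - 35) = (l + 4)/(l - 5)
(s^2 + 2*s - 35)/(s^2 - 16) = (s^2 + 2*s - 35)/(s^2 - 16)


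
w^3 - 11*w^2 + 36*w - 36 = (w - 6)*(w - 3)*(w - 2)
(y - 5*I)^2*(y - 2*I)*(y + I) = y^4 - 11*I*y^3 - 33*y^2 + 5*I*y - 50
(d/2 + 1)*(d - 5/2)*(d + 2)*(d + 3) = d^4/2 + 9*d^3/4 - 3*d^2/4 - 14*d - 15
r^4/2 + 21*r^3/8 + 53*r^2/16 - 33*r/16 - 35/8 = (r/2 + 1)*(r - 1)*(r + 7/4)*(r + 5/2)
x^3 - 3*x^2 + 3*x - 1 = (x - 1)^3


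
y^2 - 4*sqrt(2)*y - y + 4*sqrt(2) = (y - 1)*(y - 4*sqrt(2))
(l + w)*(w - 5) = l*w - 5*l + w^2 - 5*w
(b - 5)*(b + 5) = b^2 - 25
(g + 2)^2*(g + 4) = g^3 + 8*g^2 + 20*g + 16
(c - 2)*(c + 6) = c^2 + 4*c - 12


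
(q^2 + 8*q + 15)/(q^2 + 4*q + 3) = (q + 5)/(q + 1)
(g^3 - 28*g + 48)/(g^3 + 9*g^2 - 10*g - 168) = (g - 2)/(g + 7)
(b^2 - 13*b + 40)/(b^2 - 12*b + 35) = (b - 8)/(b - 7)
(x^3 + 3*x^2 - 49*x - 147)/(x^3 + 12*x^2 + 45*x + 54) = (x^2 - 49)/(x^2 + 9*x + 18)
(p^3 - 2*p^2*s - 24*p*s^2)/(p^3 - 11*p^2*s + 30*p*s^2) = (p + 4*s)/(p - 5*s)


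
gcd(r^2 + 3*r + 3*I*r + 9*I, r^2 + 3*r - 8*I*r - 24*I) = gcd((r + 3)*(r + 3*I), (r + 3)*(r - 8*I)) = r + 3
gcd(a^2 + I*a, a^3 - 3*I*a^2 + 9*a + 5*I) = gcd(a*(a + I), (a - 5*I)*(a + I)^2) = a + I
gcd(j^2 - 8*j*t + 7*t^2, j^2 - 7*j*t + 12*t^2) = 1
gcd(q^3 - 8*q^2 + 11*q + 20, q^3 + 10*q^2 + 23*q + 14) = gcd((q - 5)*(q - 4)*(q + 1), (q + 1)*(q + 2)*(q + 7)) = q + 1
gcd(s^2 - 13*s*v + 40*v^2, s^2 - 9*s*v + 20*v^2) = s - 5*v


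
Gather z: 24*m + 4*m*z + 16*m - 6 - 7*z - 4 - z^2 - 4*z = 40*m - z^2 + z*(4*m - 11) - 10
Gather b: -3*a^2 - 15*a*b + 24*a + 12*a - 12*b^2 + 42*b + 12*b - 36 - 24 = -3*a^2 + 36*a - 12*b^2 + b*(54 - 15*a) - 60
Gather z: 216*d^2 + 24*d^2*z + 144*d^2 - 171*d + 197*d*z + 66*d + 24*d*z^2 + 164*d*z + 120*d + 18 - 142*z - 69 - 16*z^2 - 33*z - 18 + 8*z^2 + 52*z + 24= 360*d^2 + 15*d + z^2*(24*d - 8) + z*(24*d^2 + 361*d - 123) - 45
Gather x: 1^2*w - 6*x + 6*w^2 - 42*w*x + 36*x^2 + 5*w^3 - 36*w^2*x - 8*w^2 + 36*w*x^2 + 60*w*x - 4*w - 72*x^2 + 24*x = 5*w^3 - 2*w^2 - 3*w + x^2*(36*w - 36) + x*(-36*w^2 + 18*w + 18)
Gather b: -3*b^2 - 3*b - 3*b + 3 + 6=-3*b^2 - 6*b + 9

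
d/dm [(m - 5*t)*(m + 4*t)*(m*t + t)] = t*(3*m^2 - 2*m*t + 2*m - 20*t^2 - t)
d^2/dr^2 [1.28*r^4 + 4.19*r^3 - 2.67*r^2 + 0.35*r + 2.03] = 15.36*r^2 + 25.14*r - 5.34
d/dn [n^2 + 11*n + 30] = 2*n + 11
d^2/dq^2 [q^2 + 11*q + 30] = 2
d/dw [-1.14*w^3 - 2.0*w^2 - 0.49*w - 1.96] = -3.42*w^2 - 4.0*w - 0.49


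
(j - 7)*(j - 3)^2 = j^3 - 13*j^2 + 51*j - 63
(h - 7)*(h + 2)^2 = h^3 - 3*h^2 - 24*h - 28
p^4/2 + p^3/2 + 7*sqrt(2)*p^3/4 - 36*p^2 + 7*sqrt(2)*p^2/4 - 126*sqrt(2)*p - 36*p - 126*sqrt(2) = (p/2 + 1/2)*(p - 6*sqrt(2))*(p + 7*sqrt(2)/2)*(p + 6*sqrt(2))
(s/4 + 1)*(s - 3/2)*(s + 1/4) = s^3/4 + 11*s^2/16 - 43*s/32 - 3/8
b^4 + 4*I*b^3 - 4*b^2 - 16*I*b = b*(b - 2)*(b + 2)*(b + 4*I)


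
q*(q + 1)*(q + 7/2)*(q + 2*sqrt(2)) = q^4 + 2*sqrt(2)*q^3 + 9*q^3/2 + 7*q^2/2 + 9*sqrt(2)*q^2 + 7*sqrt(2)*q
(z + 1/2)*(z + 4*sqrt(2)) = z^2 + z/2 + 4*sqrt(2)*z + 2*sqrt(2)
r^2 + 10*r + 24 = (r + 4)*(r + 6)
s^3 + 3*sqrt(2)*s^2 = s^2*(s + 3*sqrt(2))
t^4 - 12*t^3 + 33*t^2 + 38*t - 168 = (t - 7)*(t - 4)*(t - 3)*(t + 2)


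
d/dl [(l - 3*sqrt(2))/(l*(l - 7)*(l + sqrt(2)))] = (l*(-l + 3*sqrt(2))*(l - 7) + l*(-l + 3*sqrt(2))*(l + sqrt(2)) + l*(l - 7)*(l + sqrt(2)) + (-l + 3*sqrt(2))*(l - 7)*(l + sqrt(2)))/(l^2*(l - 7)^2*(l + sqrt(2))^2)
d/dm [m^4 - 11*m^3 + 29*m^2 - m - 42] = 4*m^3 - 33*m^2 + 58*m - 1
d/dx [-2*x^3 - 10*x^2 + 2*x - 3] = -6*x^2 - 20*x + 2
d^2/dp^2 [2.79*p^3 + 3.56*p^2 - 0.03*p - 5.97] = 16.74*p + 7.12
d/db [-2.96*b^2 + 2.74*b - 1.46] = 2.74 - 5.92*b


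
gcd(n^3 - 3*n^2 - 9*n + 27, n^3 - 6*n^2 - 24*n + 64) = 1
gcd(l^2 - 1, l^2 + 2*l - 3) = l - 1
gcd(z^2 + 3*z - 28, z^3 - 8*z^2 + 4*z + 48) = z - 4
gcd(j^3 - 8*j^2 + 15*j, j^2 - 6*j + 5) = j - 5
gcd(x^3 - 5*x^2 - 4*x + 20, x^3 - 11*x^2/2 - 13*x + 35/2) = 1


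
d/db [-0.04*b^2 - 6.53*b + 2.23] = -0.08*b - 6.53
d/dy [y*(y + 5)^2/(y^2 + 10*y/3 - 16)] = 3*(y + 5)*(3*y + 5)*(3*y^2 - 2*y*(y + 5) + 10*y - 48)/(3*y^2 + 10*y - 48)^2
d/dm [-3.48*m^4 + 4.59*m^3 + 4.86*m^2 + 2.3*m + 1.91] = -13.92*m^3 + 13.77*m^2 + 9.72*m + 2.3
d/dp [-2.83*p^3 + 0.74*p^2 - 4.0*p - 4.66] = -8.49*p^2 + 1.48*p - 4.0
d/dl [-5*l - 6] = -5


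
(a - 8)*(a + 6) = a^2 - 2*a - 48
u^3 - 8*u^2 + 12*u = u*(u - 6)*(u - 2)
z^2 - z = z*(z - 1)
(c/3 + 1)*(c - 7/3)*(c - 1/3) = c^3/3 + c^2/9 - 65*c/27 + 7/9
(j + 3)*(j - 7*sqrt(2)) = j^2 - 7*sqrt(2)*j + 3*j - 21*sqrt(2)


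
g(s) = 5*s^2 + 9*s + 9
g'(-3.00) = -21.00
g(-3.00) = 27.00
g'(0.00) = 9.00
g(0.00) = 9.00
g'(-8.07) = -71.70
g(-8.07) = 261.99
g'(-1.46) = -5.60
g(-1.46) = 6.52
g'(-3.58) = -26.80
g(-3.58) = 40.86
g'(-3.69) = -27.90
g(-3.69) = 43.87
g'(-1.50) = -6.00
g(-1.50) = 6.75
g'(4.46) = 53.60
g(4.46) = 148.60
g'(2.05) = 29.50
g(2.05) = 48.46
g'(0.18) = 10.80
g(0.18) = 10.78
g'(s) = 10*s + 9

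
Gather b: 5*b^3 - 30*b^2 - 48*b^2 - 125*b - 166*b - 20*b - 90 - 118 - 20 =5*b^3 - 78*b^2 - 311*b - 228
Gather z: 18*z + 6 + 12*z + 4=30*z + 10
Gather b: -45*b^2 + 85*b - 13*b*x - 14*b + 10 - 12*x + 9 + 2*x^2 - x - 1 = -45*b^2 + b*(71 - 13*x) + 2*x^2 - 13*x + 18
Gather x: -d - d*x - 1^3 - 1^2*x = -d + x*(-d - 1) - 1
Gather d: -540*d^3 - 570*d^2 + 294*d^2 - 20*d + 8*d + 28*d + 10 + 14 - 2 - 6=-540*d^3 - 276*d^2 + 16*d + 16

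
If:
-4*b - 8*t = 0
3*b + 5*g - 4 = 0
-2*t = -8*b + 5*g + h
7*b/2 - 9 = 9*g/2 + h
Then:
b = -43/29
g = 49/29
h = -632/29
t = 43/58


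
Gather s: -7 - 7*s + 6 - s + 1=-8*s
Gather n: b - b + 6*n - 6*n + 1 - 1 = 0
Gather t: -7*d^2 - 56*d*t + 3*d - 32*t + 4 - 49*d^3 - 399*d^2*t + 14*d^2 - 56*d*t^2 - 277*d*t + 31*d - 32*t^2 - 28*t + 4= -49*d^3 + 7*d^2 + 34*d + t^2*(-56*d - 32) + t*(-399*d^2 - 333*d - 60) + 8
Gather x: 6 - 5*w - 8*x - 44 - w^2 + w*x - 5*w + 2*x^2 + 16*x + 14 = -w^2 - 10*w + 2*x^2 + x*(w + 8) - 24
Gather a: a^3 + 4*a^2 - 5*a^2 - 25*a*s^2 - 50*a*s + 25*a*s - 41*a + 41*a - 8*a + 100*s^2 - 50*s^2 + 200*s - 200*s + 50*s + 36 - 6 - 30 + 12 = a^3 - a^2 + a*(-25*s^2 - 25*s - 8) + 50*s^2 + 50*s + 12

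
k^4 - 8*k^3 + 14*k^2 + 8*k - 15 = (k - 5)*(k - 3)*(k - 1)*(k + 1)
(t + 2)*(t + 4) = t^2 + 6*t + 8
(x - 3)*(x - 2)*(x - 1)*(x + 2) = x^4 - 4*x^3 - x^2 + 16*x - 12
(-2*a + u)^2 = 4*a^2 - 4*a*u + u^2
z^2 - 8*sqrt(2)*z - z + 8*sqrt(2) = (z - 1)*(z - 8*sqrt(2))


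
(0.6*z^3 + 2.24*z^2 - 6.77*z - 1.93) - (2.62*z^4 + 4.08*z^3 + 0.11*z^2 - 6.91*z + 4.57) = -2.62*z^4 - 3.48*z^3 + 2.13*z^2 + 0.140000000000001*z - 6.5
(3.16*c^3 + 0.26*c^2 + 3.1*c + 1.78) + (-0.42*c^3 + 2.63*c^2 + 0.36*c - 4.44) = 2.74*c^3 + 2.89*c^2 + 3.46*c - 2.66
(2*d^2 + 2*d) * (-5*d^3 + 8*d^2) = -10*d^5 + 6*d^4 + 16*d^3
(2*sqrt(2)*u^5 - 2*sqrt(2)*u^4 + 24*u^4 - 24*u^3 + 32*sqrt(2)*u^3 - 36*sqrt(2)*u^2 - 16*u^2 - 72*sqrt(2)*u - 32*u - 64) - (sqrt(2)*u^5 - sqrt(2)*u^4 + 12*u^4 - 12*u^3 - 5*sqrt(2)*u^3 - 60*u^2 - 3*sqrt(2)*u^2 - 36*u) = sqrt(2)*u^5 - sqrt(2)*u^4 + 12*u^4 - 12*u^3 + 37*sqrt(2)*u^3 - 33*sqrt(2)*u^2 + 44*u^2 - 72*sqrt(2)*u + 4*u - 64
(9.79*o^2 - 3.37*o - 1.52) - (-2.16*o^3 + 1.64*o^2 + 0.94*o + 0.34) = 2.16*o^3 + 8.15*o^2 - 4.31*o - 1.86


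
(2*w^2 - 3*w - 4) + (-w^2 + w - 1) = w^2 - 2*w - 5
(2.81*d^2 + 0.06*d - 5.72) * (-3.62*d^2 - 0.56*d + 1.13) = -10.1722*d^4 - 1.7908*d^3 + 23.8481*d^2 + 3.271*d - 6.4636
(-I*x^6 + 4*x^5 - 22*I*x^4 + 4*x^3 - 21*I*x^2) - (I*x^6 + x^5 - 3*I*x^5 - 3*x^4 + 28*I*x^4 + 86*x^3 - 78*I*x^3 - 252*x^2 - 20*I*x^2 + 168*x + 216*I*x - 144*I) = -2*I*x^6 + 3*x^5 + 3*I*x^5 + 3*x^4 - 50*I*x^4 - 82*x^3 + 78*I*x^3 + 252*x^2 - I*x^2 - 168*x - 216*I*x + 144*I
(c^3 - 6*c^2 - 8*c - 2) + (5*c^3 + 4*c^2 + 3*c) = 6*c^3 - 2*c^2 - 5*c - 2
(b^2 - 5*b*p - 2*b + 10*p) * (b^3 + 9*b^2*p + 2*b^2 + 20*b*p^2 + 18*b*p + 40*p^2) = b^5 + 4*b^4*p - 25*b^3*p^2 - 4*b^3 - 100*b^2*p^3 - 16*b^2*p + 100*b*p^2 + 400*p^3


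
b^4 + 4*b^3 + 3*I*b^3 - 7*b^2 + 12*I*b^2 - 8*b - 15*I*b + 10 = (b - 1)*(b + 5)*(b + I)*(b + 2*I)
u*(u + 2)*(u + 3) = u^3 + 5*u^2 + 6*u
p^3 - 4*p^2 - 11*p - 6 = (p - 6)*(p + 1)^2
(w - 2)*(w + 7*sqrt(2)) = w^2 - 2*w + 7*sqrt(2)*w - 14*sqrt(2)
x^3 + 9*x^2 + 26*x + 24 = (x + 2)*(x + 3)*(x + 4)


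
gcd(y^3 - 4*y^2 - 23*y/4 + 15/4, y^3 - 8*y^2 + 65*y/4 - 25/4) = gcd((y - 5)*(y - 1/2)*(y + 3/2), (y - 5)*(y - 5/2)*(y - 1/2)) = y^2 - 11*y/2 + 5/2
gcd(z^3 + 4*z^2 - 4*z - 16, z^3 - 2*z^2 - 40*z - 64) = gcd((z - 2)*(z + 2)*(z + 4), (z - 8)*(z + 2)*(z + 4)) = z^2 + 6*z + 8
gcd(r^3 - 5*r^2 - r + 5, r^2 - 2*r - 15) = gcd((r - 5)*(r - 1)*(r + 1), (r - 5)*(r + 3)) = r - 5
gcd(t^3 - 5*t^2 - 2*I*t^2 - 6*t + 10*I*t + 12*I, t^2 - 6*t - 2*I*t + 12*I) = t^2 + t*(-6 - 2*I) + 12*I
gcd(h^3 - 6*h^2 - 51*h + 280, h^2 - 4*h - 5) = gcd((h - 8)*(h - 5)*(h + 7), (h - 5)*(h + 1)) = h - 5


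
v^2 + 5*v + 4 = (v + 1)*(v + 4)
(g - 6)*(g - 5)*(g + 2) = g^3 - 9*g^2 + 8*g + 60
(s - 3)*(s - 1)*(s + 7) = s^3 + 3*s^2 - 25*s + 21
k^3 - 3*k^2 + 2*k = k*(k - 2)*(k - 1)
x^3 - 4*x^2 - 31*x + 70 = (x - 7)*(x - 2)*(x + 5)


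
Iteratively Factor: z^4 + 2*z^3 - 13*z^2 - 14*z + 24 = (z - 3)*(z^3 + 5*z^2 + 2*z - 8) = (z - 3)*(z + 2)*(z^2 + 3*z - 4) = (z - 3)*(z - 1)*(z + 2)*(z + 4)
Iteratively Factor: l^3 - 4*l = (l - 2)*(l^2 + 2*l) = l*(l - 2)*(l + 2)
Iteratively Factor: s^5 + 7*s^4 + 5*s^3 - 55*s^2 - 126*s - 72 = (s + 1)*(s^4 + 6*s^3 - s^2 - 54*s - 72) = (s + 1)*(s + 3)*(s^3 + 3*s^2 - 10*s - 24) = (s + 1)*(s + 3)*(s + 4)*(s^2 - s - 6) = (s - 3)*(s + 1)*(s + 3)*(s + 4)*(s + 2)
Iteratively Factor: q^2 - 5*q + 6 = (q - 3)*(q - 2)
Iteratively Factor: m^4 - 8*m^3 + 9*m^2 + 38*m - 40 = (m - 5)*(m^3 - 3*m^2 - 6*m + 8) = (m - 5)*(m - 4)*(m^2 + m - 2) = (m - 5)*(m - 4)*(m + 2)*(m - 1)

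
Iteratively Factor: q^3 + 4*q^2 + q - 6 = (q - 1)*(q^2 + 5*q + 6) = (q - 1)*(q + 3)*(q + 2)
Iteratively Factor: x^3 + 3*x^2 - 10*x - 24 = (x - 3)*(x^2 + 6*x + 8) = (x - 3)*(x + 2)*(x + 4)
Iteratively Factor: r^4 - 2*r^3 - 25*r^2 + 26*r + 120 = (r - 5)*(r^3 + 3*r^2 - 10*r - 24) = (r - 5)*(r + 4)*(r^2 - r - 6) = (r - 5)*(r - 3)*(r + 4)*(r + 2)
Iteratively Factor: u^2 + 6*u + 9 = (u + 3)*(u + 3)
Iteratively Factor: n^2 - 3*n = (n - 3)*(n)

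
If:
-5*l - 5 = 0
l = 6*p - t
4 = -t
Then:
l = -1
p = -5/6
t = -4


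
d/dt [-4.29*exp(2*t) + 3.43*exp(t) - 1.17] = (3.43 - 8.58*exp(t))*exp(t)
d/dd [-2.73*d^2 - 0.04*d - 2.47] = -5.46*d - 0.04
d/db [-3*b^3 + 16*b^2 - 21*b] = -9*b^2 + 32*b - 21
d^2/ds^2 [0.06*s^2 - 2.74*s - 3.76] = 0.120000000000000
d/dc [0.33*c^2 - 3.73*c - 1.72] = 0.66*c - 3.73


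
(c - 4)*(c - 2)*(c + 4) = c^3 - 2*c^2 - 16*c + 32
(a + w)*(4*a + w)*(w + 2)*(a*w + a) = 4*a^3*w^2 + 12*a^3*w + 8*a^3 + 5*a^2*w^3 + 15*a^2*w^2 + 10*a^2*w + a*w^4 + 3*a*w^3 + 2*a*w^2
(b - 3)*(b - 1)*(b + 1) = b^3 - 3*b^2 - b + 3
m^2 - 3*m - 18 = (m - 6)*(m + 3)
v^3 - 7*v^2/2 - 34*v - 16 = (v - 8)*(v + 1/2)*(v + 4)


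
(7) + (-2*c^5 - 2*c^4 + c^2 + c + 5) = -2*c^5 - 2*c^4 + c^2 + c + 12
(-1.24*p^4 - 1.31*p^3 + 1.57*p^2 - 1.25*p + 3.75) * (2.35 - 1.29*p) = 1.5996*p^5 - 1.2241*p^4 - 5.1038*p^3 + 5.302*p^2 - 7.775*p + 8.8125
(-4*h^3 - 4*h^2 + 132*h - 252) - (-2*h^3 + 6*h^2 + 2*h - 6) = -2*h^3 - 10*h^2 + 130*h - 246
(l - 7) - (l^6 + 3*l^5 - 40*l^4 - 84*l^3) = -l^6 - 3*l^5 + 40*l^4 + 84*l^3 + l - 7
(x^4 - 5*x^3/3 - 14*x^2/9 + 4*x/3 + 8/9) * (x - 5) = x^5 - 20*x^4/3 + 61*x^3/9 + 82*x^2/9 - 52*x/9 - 40/9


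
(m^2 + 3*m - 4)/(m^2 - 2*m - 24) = (m - 1)/(m - 6)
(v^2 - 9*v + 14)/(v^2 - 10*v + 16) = (v - 7)/(v - 8)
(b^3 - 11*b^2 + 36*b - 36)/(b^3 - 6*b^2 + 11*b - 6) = (b - 6)/(b - 1)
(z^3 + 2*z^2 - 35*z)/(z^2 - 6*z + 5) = z*(z + 7)/(z - 1)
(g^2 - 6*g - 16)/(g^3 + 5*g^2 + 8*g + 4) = (g - 8)/(g^2 + 3*g + 2)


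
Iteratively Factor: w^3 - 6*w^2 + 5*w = (w - 5)*(w^2 - w) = (w - 5)*(w - 1)*(w)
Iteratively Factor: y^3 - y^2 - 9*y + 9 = (y - 1)*(y^2 - 9) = (y - 3)*(y - 1)*(y + 3)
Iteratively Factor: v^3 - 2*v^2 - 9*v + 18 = (v - 2)*(v^2 - 9) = (v - 2)*(v + 3)*(v - 3)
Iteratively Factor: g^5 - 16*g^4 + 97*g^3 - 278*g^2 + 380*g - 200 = (g - 2)*(g^4 - 14*g^3 + 69*g^2 - 140*g + 100) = (g - 2)^2*(g^3 - 12*g^2 + 45*g - 50) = (g - 5)*(g - 2)^2*(g^2 - 7*g + 10) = (g - 5)^2*(g - 2)^2*(g - 2)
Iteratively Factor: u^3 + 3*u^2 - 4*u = (u)*(u^2 + 3*u - 4) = u*(u - 1)*(u + 4)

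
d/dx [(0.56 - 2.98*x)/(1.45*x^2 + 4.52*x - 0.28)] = (4.321*x^2 - 1.624*x - 1.6968)/(2.1025*x^4 + 13.108*x^3 + 19.6184*x^2 - 2.5312*x + 0.0784)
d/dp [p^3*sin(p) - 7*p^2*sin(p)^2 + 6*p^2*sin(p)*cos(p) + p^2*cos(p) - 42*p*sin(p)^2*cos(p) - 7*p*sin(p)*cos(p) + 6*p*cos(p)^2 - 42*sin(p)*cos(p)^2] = p^3*cos(p) + 2*p^2*sin(p) - 7*p^2*sin(2*p) + 6*p^2*cos(2*p) + 21*p*sin(p)/2 - 63*p*sin(3*p)/2 + 2*p*cos(p) - 7*p - 7*sin(2*p)/2 - 21*cos(p) + 3*cos(2*p) - 21*cos(3*p) + 3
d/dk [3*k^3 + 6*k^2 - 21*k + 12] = 9*k^2 + 12*k - 21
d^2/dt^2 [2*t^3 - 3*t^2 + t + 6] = 12*t - 6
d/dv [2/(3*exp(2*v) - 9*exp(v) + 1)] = (18 - 12*exp(v))*exp(v)/(3*exp(2*v) - 9*exp(v) + 1)^2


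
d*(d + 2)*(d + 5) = d^3 + 7*d^2 + 10*d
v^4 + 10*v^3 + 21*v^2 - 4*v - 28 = (v - 1)*(v + 2)^2*(v + 7)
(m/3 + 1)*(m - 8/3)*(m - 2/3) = m^3/3 - m^2/9 - 74*m/27 + 16/9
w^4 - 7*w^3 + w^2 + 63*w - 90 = (w - 5)*(w - 3)*(w - 2)*(w + 3)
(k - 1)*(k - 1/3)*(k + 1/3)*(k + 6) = k^4 + 5*k^3 - 55*k^2/9 - 5*k/9 + 2/3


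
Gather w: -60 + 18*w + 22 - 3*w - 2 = 15*w - 40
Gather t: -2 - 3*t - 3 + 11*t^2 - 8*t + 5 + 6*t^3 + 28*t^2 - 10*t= 6*t^3 + 39*t^2 - 21*t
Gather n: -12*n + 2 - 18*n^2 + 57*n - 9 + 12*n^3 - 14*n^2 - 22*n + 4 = 12*n^3 - 32*n^2 + 23*n - 3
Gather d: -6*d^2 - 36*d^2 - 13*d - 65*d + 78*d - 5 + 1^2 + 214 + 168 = 378 - 42*d^2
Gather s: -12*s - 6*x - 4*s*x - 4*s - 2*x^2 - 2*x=s*(-4*x - 16) - 2*x^2 - 8*x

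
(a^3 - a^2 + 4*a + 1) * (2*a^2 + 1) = 2*a^5 - 2*a^4 + 9*a^3 + a^2 + 4*a + 1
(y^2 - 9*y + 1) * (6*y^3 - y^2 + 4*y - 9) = 6*y^5 - 55*y^4 + 19*y^3 - 46*y^2 + 85*y - 9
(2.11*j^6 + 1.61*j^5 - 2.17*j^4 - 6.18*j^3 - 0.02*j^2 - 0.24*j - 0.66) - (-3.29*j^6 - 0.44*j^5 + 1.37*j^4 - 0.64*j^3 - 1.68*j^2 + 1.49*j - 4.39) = 5.4*j^6 + 2.05*j^5 - 3.54*j^4 - 5.54*j^3 + 1.66*j^2 - 1.73*j + 3.73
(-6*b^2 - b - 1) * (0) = 0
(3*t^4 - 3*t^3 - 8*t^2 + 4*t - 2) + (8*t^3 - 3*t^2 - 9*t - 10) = 3*t^4 + 5*t^3 - 11*t^2 - 5*t - 12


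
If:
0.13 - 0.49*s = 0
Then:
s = 0.27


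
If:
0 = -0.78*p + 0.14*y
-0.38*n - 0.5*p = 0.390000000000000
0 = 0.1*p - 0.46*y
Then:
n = -1.03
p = 0.00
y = 0.00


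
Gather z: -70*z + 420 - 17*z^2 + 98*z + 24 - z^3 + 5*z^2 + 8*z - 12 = -z^3 - 12*z^2 + 36*z + 432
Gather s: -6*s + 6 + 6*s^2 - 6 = 6*s^2 - 6*s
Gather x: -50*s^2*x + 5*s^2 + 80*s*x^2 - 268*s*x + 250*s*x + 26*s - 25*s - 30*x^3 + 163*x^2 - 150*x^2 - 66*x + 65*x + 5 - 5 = 5*s^2 + s - 30*x^3 + x^2*(80*s + 13) + x*(-50*s^2 - 18*s - 1)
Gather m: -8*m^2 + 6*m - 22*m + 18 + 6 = -8*m^2 - 16*m + 24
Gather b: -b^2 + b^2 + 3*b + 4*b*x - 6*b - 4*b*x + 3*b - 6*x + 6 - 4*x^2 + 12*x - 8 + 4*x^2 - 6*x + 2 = 0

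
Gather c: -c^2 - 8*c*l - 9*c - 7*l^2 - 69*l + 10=-c^2 + c*(-8*l - 9) - 7*l^2 - 69*l + 10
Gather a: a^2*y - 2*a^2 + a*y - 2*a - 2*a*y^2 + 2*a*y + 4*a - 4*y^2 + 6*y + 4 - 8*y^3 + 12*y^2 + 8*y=a^2*(y - 2) + a*(-2*y^2 + 3*y + 2) - 8*y^3 + 8*y^2 + 14*y + 4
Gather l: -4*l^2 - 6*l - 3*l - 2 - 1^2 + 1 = -4*l^2 - 9*l - 2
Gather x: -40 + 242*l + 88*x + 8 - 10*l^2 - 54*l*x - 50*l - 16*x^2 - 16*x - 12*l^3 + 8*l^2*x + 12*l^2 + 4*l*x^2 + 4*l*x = -12*l^3 + 2*l^2 + 192*l + x^2*(4*l - 16) + x*(8*l^2 - 50*l + 72) - 32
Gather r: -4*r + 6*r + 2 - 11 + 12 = 2*r + 3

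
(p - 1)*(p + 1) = p^2 - 1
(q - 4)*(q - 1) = q^2 - 5*q + 4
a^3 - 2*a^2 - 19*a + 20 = (a - 5)*(a - 1)*(a + 4)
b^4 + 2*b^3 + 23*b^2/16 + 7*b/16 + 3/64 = (b + 1/4)*(b + 1/2)^2*(b + 3/4)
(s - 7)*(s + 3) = s^2 - 4*s - 21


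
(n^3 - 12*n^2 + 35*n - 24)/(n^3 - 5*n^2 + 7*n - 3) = (n - 8)/(n - 1)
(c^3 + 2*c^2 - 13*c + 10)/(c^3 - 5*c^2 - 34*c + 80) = (c - 1)/(c - 8)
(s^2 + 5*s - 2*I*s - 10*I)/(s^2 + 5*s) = (s - 2*I)/s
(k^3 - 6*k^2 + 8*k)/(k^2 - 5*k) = (k^2 - 6*k + 8)/(k - 5)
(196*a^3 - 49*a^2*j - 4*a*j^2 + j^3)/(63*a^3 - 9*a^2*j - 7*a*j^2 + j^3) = (28*a^2 - 3*a*j - j^2)/(9*a^2 - j^2)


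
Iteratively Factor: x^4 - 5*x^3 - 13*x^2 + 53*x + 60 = (x + 1)*(x^3 - 6*x^2 - 7*x + 60) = (x - 4)*(x + 1)*(x^2 - 2*x - 15) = (x - 4)*(x + 1)*(x + 3)*(x - 5)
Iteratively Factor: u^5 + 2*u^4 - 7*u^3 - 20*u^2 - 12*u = (u - 3)*(u^4 + 5*u^3 + 8*u^2 + 4*u) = u*(u - 3)*(u^3 + 5*u^2 + 8*u + 4) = u*(u - 3)*(u + 1)*(u^2 + 4*u + 4) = u*(u - 3)*(u + 1)*(u + 2)*(u + 2)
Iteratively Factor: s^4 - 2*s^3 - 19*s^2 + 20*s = (s + 4)*(s^3 - 6*s^2 + 5*s) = s*(s + 4)*(s^2 - 6*s + 5) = s*(s - 5)*(s + 4)*(s - 1)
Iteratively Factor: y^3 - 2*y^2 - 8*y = (y - 4)*(y^2 + 2*y) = y*(y - 4)*(y + 2)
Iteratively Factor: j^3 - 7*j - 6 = (j + 1)*(j^2 - j - 6) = (j - 3)*(j + 1)*(j + 2)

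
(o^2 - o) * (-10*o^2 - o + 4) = -10*o^4 + 9*o^3 + 5*o^2 - 4*o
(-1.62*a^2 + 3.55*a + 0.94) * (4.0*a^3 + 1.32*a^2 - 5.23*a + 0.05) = -6.48*a^5 + 12.0616*a^4 + 16.9186*a^3 - 17.4067*a^2 - 4.7387*a + 0.047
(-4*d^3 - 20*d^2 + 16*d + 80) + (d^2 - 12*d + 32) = -4*d^3 - 19*d^2 + 4*d + 112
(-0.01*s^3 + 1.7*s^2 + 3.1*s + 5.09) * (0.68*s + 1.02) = -0.0068*s^4 + 1.1458*s^3 + 3.842*s^2 + 6.6232*s + 5.1918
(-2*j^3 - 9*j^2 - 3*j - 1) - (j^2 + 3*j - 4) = -2*j^3 - 10*j^2 - 6*j + 3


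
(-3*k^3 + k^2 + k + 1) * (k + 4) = -3*k^4 - 11*k^3 + 5*k^2 + 5*k + 4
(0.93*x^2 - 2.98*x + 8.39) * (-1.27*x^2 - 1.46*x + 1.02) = -1.1811*x^4 + 2.4268*x^3 - 5.3559*x^2 - 15.289*x + 8.5578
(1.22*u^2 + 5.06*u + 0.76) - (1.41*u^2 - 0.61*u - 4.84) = -0.19*u^2 + 5.67*u + 5.6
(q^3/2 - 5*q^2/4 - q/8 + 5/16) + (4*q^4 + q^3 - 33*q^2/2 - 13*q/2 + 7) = 4*q^4 + 3*q^3/2 - 71*q^2/4 - 53*q/8 + 117/16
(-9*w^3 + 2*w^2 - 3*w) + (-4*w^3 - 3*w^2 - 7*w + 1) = -13*w^3 - w^2 - 10*w + 1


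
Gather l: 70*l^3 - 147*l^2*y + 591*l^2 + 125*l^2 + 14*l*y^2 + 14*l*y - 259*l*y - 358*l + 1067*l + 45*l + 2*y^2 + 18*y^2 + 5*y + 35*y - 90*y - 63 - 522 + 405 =70*l^3 + l^2*(716 - 147*y) + l*(14*y^2 - 245*y + 754) + 20*y^2 - 50*y - 180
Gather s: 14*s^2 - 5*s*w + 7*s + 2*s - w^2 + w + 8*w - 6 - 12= 14*s^2 + s*(9 - 5*w) - w^2 + 9*w - 18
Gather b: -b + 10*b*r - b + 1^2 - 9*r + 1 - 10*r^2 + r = b*(10*r - 2) - 10*r^2 - 8*r + 2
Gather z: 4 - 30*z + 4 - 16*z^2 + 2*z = -16*z^2 - 28*z + 8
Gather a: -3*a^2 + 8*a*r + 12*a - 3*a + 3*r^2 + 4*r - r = -3*a^2 + a*(8*r + 9) + 3*r^2 + 3*r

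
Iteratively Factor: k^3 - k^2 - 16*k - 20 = (k + 2)*(k^2 - 3*k - 10) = (k - 5)*(k + 2)*(k + 2)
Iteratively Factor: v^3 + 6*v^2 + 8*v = (v + 2)*(v^2 + 4*v) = v*(v + 2)*(v + 4)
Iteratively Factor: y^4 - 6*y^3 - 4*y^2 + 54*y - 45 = (y - 1)*(y^3 - 5*y^2 - 9*y + 45) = (y - 3)*(y - 1)*(y^2 - 2*y - 15) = (y - 5)*(y - 3)*(y - 1)*(y + 3)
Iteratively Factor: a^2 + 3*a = (a + 3)*(a)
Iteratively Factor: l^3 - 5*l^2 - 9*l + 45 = (l + 3)*(l^2 - 8*l + 15) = (l - 3)*(l + 3)*(l - 5)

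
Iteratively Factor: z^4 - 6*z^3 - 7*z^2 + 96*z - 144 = (z - 4)*(z^3 - 2*z^2 - 15*z + 36) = (z - 4)*(z - 3)*(z^2 + z - 12) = (z - 4)*(z - 3)*(z + 4)*(z - 3)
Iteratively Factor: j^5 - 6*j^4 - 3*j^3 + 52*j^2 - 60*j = (j - 5)*(j^4 - j^3 - 8*j^2 + 12*j) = (j - 5)*(j + 3)*(j^3 - 4*j^2 + 4*j) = (j - 5)*(j - 2)*(j + 3)*(j^2 - 2*j) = j*(j - 5)*(j - 2)*(j + 3)*(j - 2)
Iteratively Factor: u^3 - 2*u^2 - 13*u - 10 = (u + 2)*(u^2 - 4*u - 5) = (u - 5)*(u + 2)*(u + 1)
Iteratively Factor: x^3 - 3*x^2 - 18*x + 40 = (x + 4)*(x^2 - 7*x + 10) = (x - 5)*(x + 4)*(x - 2)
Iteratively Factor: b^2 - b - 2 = (b - 2)*(b + 1)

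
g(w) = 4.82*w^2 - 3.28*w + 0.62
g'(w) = 9.64*w - 3.28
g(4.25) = 73.74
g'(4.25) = 37.69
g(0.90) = 1.57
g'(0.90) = 5.40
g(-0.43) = 2.92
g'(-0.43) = -7.43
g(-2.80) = 47.59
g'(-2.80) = -30.27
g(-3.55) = 73.01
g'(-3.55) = -37.50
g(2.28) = 18.20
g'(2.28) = 18.70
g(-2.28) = 33.15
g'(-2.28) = -25.26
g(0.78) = 0.99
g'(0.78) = 4.24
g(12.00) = 655.34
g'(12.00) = 112.40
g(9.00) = 361.52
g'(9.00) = 83.48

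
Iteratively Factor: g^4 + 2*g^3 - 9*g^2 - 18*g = (g + 2)*(g^3 - 9*g) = g*(g + 2)*(g^2 - 9) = g*(g - 3)*(g + 2)*(g + 3)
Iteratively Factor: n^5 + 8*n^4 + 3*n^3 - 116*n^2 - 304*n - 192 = (n + 3)*(n^4 + 5*n^3 - 12*n^2 - 80*n - 64) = (n - 4)*(n + 3)*(n^3 + 9*n^2 + 24*n + 16) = (n - 4)*(n + 3)*(n + 4)*(n^2 + 5*n + 4) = (n - 4)*(n + 1)*(n + 3)*(n + 4)*(n + 4)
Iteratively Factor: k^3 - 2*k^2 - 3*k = (k - 3)*(k^2 + k) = (k - 3)*(k + 1)*(k)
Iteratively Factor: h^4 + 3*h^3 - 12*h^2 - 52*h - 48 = (h + 2)*(h^3 + h^2 - 14*h - 24) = (h + 2)*(h + 3)*(h^2 - 2*h - 8) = (h - 4)*(h + 2)*(h + 3)*(h + 2)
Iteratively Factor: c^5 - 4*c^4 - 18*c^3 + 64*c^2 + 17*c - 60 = (c - 3)*(c^4 - c^3 - 21*c^2 + c + 20) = (c - 3)*(c - 1)*(c^3 - 21*c - 20) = (c - 3)*(c - 1)*(c + 1)*(c^2 - c - 20) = (c - 3)*(c - 1)*(c + 1)*(c + 4)*(c - 5)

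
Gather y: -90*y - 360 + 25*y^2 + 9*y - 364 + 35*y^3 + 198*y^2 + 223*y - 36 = 35*y^3 + 223*y^2 + 142*y - 760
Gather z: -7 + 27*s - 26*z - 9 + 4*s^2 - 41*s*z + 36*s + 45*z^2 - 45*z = 4*s^2 + 63*s + 45*z^2 + z*(-41*s - 71) - 16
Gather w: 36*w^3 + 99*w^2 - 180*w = 36*w^3 + 99*w^2 - 180*w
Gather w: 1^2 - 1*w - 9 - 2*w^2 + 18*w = -2*w^2 + 17*w - 8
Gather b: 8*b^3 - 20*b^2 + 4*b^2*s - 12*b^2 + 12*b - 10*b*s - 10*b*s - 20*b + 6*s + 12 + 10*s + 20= 8*b^3 + b^2*(4*s - 32) + b*(-20*s - 8) + 16*s + 32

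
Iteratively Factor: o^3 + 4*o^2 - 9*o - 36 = (o + 3)*(o^2 + o - 12) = (o - 3)*(o + 3)*(o + 4)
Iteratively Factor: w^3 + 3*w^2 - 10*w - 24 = (w + 2)*(w^2 + w - 12) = (w + 2)*(w + 4)*(w - 3)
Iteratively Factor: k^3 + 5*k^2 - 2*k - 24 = (k + 4)*(k^2 + k - 6) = (k - 2)*(k + 4)*(k + 3)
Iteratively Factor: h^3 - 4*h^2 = (h)*(h^2 - 4*h) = h*(h - 4)*(h)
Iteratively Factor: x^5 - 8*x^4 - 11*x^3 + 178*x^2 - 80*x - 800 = (x + 4)*(x^4 - 12*x^3 + 37*x^2 + 30*x - 200) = (x - 5)*(x + 4)*(x^3 - 7*x^2 + 2*x + 40) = (x - 5)*(x + 2)*(x + 4)*(x^2 - 9*x + 20) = (x - 5)^2*(x + 2)*(x + 4)*(x - 4)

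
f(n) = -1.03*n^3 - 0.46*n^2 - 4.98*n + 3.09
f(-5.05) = 149.16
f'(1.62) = -14.58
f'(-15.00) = -686.43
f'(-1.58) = -11.24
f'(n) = -3.09*n^2 - 0.92*n - 4.98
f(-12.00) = 1776.45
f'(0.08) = -5.07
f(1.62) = -10.56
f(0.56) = -0.02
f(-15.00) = 3450.54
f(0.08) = 2.69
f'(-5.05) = -79.14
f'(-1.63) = -11.69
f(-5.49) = 187.00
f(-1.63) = 14.45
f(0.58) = -0.15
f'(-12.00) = -438.90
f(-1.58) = 13.87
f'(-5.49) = -93.06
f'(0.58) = -6.55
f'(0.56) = -6.46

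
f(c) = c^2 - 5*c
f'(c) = 2*c - 5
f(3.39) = -5.46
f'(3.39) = 1.78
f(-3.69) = 32.07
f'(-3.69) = -12.38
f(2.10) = -6.09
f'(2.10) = -0.80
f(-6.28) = 70.84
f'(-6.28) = -17.56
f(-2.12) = 15.09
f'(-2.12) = -9.24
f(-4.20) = 38.64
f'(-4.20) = -13.40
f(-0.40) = 2.16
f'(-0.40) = -5.80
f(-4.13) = 37.71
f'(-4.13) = -13.26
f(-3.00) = 24.00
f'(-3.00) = -11.00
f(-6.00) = 66.00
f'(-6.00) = -17.00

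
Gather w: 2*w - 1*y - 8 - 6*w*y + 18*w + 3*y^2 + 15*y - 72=w*(20 - 6*y) + 3*y^2 + 14*y - 80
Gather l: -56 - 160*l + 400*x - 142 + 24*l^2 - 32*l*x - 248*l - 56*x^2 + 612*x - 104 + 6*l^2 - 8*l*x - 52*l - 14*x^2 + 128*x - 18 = 30*l^2 + l*(-40*x - 460) - 70*x^2 + 1140*x - 320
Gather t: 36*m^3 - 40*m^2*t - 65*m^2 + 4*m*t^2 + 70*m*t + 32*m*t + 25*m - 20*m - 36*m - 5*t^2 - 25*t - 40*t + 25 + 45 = 36*m^3 - 65*m^2 - 31*m + t^2*(4*m - 5) + t*(-40*m^2 + 102*m - 65) + 70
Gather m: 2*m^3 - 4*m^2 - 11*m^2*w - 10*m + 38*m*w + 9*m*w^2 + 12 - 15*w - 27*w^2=2*m^3 + m^2*(-11*w - 4) + m*(9*w^2 + 38*w - 10) - 27*w^2 - 15*w + 12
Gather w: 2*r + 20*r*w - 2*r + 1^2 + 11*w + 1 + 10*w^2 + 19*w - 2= 10*w^2 + w*(20*r + 30)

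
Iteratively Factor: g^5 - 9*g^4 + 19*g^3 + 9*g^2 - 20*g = (g - 4)*(g^4 - 5*g^3 - g^2 + 5*g) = (g - 5)*(g - 4)*(g^3 - g) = (g - 5)*(g - 4)*(g - 1)*(g^2 + g) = (g - 5)*(g - 4)*(g - 1)*(g + 1)*(g)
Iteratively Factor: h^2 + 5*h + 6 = (h + 3)*(h + 2)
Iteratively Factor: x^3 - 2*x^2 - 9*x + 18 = (x - 3)*(x^2 + x - 6) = (x - 3)*(x - 2)*(x + 3)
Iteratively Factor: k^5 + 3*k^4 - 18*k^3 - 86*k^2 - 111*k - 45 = (k + 1)*(k^4 + 2*k^3 - 20*k^2 - 66*k - 45) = (k - 5)*(k + 1)*(k^3 + 7*k^2 + 15*k + 9) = (k - 5)*(k + 1)*(k + 3)*(k^2 + 4*k + 3) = (k - 5)*(k + 1)*(k + 3)^2*(k + 1)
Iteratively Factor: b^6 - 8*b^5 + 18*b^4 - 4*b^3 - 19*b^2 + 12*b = (b - 3)*(b^5 - 5*b^4 + 3*b^3 + 5*b^2 - 4*b) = (b - 3)*(b - 1)*(b^4 - 4*b^3 - b^2 + 4*b) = b*(b - 3)*(b - 1)*(b^3 - 4*b^2 - b + 4) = b*(b - 3)*(b - 1)^2*(b^2 - 3*b - 4) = b*(b - 4)*(b - 3)*(b - 1)^2*(b + 1)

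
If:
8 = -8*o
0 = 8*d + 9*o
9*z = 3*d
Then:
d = 9/8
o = -1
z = 3/8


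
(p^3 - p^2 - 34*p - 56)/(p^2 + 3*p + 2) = (p^2 - 3*p - 28)/(p + 1)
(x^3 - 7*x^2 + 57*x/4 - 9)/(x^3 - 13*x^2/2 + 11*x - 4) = (4*x^2 - 12*x + 9)/(2*(2*x^2 - 5*x + 2))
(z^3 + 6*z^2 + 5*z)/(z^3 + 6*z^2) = (z^2 + 6*z + 5)/(z*(z + 6))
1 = 1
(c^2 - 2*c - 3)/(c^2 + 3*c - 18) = (c + 1)/(c + 6)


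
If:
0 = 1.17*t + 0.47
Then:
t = -0.40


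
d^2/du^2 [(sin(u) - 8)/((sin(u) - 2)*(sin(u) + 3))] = (-sin(u)^5 + 33*sin(u)^4 - 10*sin(u)^3 + 146*sin(u)^2 - 100)/((sin(u) - 2)^3*(sin(u) + 3)^3)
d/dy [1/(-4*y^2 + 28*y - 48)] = (2*y - 7)/(4*(y^2 - 7*y + 12)^2)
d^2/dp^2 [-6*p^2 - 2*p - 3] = -12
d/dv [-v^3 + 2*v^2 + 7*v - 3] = -3*v^2 + 4*v + 7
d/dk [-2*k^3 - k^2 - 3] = 2*k*(-3*k - 1)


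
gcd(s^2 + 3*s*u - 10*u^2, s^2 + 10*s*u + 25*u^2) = s + 5*u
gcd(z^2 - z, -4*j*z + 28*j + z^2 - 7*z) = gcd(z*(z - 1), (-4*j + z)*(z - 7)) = 1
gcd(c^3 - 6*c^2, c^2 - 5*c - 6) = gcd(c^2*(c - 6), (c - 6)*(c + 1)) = c - 6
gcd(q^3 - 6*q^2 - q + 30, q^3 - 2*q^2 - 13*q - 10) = q^2 - 3*q - 10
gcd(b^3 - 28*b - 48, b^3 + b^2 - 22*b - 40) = b^2 + 6*b + 8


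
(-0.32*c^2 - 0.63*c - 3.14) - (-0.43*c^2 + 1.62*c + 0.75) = 0.11*c^2 - 2.25*c - 3.89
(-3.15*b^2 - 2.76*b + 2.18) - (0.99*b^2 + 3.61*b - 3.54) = -4.14*b^2 - 6.37*b + 5.72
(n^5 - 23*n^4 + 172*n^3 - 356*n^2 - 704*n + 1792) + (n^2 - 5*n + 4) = n^5 - 23*n^4 + 172*n^3 - 355*n^2 - 709*n + 1796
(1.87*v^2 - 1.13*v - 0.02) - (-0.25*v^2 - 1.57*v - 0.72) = 2.12*v^2 + 0.44*v + 0.7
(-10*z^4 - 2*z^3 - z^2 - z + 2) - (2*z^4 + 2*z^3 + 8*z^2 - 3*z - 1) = -12*z^4 - 4*z^3 - 9*z^2 + 2*z + 3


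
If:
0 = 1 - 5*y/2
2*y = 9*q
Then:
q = 4/45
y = 2/5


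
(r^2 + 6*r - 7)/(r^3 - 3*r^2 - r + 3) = (r + 7)/(r^2 - 2*r - 3)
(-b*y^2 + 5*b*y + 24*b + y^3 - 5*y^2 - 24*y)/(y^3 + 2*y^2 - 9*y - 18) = (-b*y + 8*b + y^2 - 8*y)/(y^2 - y - 6)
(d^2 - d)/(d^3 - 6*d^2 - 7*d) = (1 - d)/(-d^2 + 6*d + 7)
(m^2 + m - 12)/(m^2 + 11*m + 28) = (m - 3)/(m + 7)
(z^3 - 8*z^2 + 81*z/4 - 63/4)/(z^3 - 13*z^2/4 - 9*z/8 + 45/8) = 2*(2*z - 7)/(4*z + 5)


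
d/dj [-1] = 0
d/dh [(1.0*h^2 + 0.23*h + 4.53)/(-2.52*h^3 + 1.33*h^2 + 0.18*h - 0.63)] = (2.52*h^4 + 1.1592*h^3 + 34.1209*h^2 - 13.3098*h - 0.9603)/(6.3504*h^6 - 6.7032*h^5 + 0.8617*h^4 + 3.654*h^3 - 1.6434*h^2 - 0.2268*h + 0.3969)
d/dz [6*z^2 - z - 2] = 12*z - 1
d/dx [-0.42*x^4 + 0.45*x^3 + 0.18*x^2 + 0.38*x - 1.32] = -1.68*x^3 + 1.35*x^2 + 0.36*x + 0.38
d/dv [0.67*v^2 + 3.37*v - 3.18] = 1.34*v + 3.37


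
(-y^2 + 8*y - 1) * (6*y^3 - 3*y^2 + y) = -6*y^5 + 51*y^4 - 31*y^3 + 11*y^2 - y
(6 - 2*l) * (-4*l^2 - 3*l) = 8*l^3 - 18*l^2 - 18*l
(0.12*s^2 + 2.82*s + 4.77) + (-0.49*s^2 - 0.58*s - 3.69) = -0.37*s^2 + 2.24*s + 1.08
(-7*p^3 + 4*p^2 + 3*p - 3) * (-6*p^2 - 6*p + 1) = 42*p^5 + 18*p^4 - 49*p^3 + 4*p^2 + 21*p - 3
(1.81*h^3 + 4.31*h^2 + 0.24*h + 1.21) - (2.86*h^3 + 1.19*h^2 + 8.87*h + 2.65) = -1.05*h^3 + 3.12*h^2 - 8.63*h - 1.44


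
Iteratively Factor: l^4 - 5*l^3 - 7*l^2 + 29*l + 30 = (l - 5)*(l^3 - 7*l - 6) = (l - 5)*(l - 3)*(l^2 + 3*l + 2) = (l - 5)*(l - 3)*(l + 1)*(l + 2)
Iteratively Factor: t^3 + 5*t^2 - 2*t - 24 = (t + 3)*(t^2 + 2*t - 8) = (t - 2)*(t + 3)*(t + 4)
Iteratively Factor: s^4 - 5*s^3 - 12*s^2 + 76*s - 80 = (s - 5)*(s^3 - 12*s + 16) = (s - 5)*(s - 2)*(s^2 + 2*s - 8) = (s - 5)*(s - 2)*(s + 4)*(s - 2)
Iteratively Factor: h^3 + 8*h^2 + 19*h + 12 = (h + 4)*(h^2 + 4*h + 3) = (h + 1)*(h + 4)*(h + 3)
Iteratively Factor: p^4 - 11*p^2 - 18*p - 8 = (p - 4)*(p^3 + 4*p^2 + 5*p + 2) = (p - 4)*(p + 1)*(p^2 + 3*p + 2) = (p - 4)*(p + 1)^2*(p + 2)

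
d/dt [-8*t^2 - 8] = -16*t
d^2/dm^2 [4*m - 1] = 0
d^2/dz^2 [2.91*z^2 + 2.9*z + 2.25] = 5.82000000000000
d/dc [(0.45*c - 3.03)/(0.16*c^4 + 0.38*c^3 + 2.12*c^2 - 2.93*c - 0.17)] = (-0.216*c^4 + 1.5972*c^3 + 2.5002*c^2 + 12.8472*c - 8.9544)/(0.0256*c^8 + 0.1216*c^7 + 0.8228*c^6 + 0.6736*c^5 + 2.2132*c^4 - 12.5524*c^3 + 7.8641*c^2 + 0.9962*c + 0.0289)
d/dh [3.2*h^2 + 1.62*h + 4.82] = 6.4*h + 1.62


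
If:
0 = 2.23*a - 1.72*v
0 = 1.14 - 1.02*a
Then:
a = 1.12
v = 1.45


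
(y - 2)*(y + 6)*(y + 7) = y^3 + 11*y^2 + 16*y - 84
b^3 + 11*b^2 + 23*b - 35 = (b - 1)*(b + 5)*(b + 7)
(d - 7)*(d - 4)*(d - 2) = d^3 - 13*d^2 + 50*d - 56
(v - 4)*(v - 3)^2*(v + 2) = v^4 - 8*v^3 + 13*v^2 + 30*v - 72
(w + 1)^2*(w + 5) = w^3 + 7*w^2 + 11*w + 5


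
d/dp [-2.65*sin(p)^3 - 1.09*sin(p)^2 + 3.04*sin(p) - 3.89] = (-7.95*sin(p)^2 - 2.18*sin(p) + 3.04)*cos(p)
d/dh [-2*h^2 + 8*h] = 8 - 4*h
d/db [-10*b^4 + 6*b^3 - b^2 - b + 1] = -40*b^3 + 18*b^2 - 2*b - 1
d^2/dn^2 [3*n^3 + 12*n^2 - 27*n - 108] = 18*n + 24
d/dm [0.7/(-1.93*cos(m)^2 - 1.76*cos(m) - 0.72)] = -(2.702*cos(m) + 1.232)*sin(m)/(1.93*cos(m)^2 + 1.76*cos(m) + 0.72)^2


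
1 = 1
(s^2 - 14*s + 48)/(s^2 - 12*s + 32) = (s - 6)/(s - 4)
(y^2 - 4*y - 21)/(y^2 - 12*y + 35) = (y + 3)/(y - 5)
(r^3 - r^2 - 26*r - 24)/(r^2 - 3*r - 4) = (r^2 - 2*r - 24)/(r - 4)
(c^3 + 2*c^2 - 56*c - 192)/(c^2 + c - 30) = (c^2 - 4*c - 32)/(c - 5)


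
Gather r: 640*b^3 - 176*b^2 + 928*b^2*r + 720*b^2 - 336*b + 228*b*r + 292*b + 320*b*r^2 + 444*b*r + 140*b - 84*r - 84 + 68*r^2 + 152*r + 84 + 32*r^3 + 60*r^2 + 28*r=640*b^3 + 544*b^2 + 96*b + 32*r^3 + r^2*(320*b + 128) + r*(928*b^2 + 672*b + 96)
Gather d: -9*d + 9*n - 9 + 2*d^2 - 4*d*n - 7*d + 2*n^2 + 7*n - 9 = 2*d^2 + d*(-4*n - 16) + 2*n^2 + 16*n - 18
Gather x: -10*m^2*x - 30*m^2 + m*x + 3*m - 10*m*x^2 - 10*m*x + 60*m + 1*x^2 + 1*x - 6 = -30*m^2 + 63*m + x^2*(1 - 10*m) + x*(-10*m^2 - 9*m + 1) - 6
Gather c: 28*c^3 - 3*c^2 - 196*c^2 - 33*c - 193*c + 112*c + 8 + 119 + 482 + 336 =28*c^3 - 199*c^2 - 114*c + 945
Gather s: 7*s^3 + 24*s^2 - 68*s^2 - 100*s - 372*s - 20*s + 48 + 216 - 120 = 7*s^3 - 44*s^2 - 492*s + 144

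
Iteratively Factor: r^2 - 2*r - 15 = (r + 3)*(r - 5)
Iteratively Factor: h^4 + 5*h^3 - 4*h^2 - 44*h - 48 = (h + 2)*(h^3 + 3*h^2 - 10*h - 24) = (h + 2)*(h + 4)*(h^2 - h - 6) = (h - 3)*(h + 2)*(h + 4)*(h + 2)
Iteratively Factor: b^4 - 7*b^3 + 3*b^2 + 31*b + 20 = (b - 4)*(b^3 - 3*b^2 - 9*b - 5) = (b - 4)*(b + 1)*(b^2 - 4*b - 5) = (b - 4)*(b + 1)^2*(b - 5)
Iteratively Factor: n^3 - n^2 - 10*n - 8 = (n + 2)*(n^2 - 3*n - 4) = (n + 1)*(n + 2)*(n - 4)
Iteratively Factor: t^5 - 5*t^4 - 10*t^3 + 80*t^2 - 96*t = (t + 4)*(t^4 - 9*t^3 + 26*t^2 - 24*t) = (t - 3)*(t + 4)*(t^3 - 6*t^2 + 8*t) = (t - 3)*(t - 2)*(t + 4)*(t^2 - 4*t) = t*(t - 3)*(t - 2)*(t + 4)*(t - 4)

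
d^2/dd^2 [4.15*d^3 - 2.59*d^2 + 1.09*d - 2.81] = 24.9*d - 5.18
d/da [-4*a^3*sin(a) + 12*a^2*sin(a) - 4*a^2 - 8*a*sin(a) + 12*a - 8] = -4*a^3*cos(a) + 12*sqrt(2)*a^2*cos(a + pi/4) + 24*a*sin(a) - 8*a*cos(a) - 8*a - 8*sin(a) + 12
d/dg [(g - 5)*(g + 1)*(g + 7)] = 3*g^2 + 6*g - 33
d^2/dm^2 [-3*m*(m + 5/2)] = -6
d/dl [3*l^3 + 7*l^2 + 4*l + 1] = 9*l^2 + 14*l + 4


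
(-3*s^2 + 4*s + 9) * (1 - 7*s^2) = 21*s^4 - 28*s^3 - 66*s^2 + 4*s + 9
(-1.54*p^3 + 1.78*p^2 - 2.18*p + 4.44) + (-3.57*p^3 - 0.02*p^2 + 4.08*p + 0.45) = -5.11*p^3 + 1.76*p^2 + 1.9*p + 4.89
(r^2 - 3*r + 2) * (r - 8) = r^3 - 11*r^2 + 26*r - 16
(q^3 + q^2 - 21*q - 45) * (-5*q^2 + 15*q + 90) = -5*q^5 + 10*q^4 + 210*q^3 - 2565*q - 4050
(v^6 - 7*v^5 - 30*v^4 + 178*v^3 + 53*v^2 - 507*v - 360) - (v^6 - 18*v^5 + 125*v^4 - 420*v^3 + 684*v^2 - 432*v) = 11*v^5 - 155*v^4 + 598*v^3 - 631*v^2 - 75*v - 360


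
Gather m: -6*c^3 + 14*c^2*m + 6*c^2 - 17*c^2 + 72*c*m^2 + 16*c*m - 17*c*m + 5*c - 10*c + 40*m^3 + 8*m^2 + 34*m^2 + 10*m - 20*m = -6*c^3 - 11*c^2 - 5*c + 40*m^3 + m^2*(72*c + 42) + m*(14*c^2 - c - 10)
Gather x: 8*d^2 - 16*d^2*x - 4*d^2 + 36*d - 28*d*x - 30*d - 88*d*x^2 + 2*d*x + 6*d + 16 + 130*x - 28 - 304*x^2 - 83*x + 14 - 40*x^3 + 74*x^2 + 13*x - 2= 4*d^2 + 12*d - 40*x^3 + x^2*(-88*d - 230) + x*(-16*d^2 - 26*d + 60)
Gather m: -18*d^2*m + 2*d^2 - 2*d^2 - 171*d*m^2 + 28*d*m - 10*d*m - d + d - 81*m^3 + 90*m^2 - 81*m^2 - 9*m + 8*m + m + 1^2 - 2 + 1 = -81*m^3 + m^2*(9 - 171*d) + m*(-18*d^2 + 18*d)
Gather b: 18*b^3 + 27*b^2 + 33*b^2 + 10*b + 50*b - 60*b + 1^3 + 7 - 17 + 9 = 18*b^3 + 60*b^2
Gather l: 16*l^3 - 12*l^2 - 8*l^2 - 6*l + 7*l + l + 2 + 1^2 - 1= 16*l^3 - 20*l^2 + 2*l + 2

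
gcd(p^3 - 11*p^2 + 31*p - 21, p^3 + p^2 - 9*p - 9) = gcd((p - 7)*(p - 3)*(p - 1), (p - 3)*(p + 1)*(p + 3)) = p - 3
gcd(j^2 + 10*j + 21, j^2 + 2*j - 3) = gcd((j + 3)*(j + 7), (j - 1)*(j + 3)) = j + 3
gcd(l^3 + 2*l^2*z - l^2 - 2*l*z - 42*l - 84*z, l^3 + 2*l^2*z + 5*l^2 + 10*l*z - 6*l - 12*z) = l^2 + 2*l*z + 6*l + 12*z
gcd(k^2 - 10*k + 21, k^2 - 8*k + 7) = k - 7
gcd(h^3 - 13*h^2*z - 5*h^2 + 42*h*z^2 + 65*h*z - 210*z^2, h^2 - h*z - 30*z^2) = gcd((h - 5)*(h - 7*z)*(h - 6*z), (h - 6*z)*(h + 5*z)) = -h + 6*z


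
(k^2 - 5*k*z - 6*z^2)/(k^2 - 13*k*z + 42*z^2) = (-k - z)/(-k + 7*z)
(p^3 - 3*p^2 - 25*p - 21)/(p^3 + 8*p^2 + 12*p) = (p^3 - 3*p^2 - 25*p - 21)/(p*(p^2 + 8*p + 12))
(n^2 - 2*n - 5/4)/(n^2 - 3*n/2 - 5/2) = (n + 1/2)/(n + 1)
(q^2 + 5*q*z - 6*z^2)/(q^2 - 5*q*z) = (q^2 + 5*q*z - 6*z^2)/(q*(q - 5*z))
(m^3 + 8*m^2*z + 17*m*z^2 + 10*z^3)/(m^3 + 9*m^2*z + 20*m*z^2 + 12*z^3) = (m + 5*z)/(m + 6*z)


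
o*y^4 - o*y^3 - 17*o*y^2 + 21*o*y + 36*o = (y - 3)^2*(y + 4)*(o*y + o)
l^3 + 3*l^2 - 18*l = l*(l - 3)*(l + 6)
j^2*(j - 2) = j^3 - 2*j^2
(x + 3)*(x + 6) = x^2 + 9*x + 18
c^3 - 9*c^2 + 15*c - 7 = (c - 7)*(c - 1)^2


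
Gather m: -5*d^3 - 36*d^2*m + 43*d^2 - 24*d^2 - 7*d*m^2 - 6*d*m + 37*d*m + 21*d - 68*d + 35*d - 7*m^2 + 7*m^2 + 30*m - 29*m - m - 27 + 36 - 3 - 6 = -5*d^3 + 19*d^2 - 7*d*m^2 - 12*d + m*(-36*d^2 + 31*d)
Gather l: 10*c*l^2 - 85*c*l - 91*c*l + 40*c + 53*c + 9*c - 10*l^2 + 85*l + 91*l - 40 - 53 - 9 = 102*c + l^2*(10*c - 10) + l*(176 - 176*c) - 102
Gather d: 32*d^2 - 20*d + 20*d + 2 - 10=32*d^2 - 8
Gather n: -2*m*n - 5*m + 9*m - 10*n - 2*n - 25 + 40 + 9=4*m + n*(-2*m - 12) + 24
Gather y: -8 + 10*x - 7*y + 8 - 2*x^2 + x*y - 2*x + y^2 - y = -2*x^2 + 8*x + y^2 + y*(x - 8)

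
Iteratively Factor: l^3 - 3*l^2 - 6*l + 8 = (l - 1)*(l^2 - 2*l - 8) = (l - 4)*(l - 1)*(l + 2)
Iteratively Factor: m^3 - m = (m - 1)*(m^2 + m) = m*(m - 1)*(m + 1)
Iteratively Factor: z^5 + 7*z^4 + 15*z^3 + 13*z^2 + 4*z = (z + 1)*(z^4 + 6*z^3 + 9*z^2 + 4*z) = (z + 1)^2*(z^3 + 5*z^2 + 4*z) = (z + 1)^3*(z^2 + 4*z) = z*(z + 1)^3*(z + 4)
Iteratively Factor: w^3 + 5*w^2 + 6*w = (w + 3)*(w^2 + 2*w) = (w + 2)*(w + 3)*(w)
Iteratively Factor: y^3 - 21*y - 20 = (y - 5)*(y^2 + 5*y + 4) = (y - 5)*(y + 1)*(y + 4)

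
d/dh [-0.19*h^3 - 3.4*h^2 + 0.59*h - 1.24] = -0.57*h^2 - 6.8*h + 0.59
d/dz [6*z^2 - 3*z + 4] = 12*z - 3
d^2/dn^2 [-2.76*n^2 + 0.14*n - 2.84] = -5.52000000000000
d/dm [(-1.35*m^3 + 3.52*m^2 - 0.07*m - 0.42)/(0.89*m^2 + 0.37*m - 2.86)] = (-1.2015*m^4 - 0.999*m^3 + 12.9477*m^2 - 19.3868*m + 0.3556)/(0.7921*m^4 + 0.6586*m^3 - 4.9539*m^2 - 2.1164*m + 8.1796)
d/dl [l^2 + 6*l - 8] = 2*l + 6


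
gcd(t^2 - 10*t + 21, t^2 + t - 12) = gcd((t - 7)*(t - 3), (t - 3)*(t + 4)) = t - 3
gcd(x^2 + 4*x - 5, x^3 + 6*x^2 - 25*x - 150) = x + 5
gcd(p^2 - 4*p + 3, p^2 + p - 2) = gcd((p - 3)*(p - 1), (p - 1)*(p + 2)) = p - 1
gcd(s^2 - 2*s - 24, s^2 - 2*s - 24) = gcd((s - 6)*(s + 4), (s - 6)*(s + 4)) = s^2 - 2*s - 24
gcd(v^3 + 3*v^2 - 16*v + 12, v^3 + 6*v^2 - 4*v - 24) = v^2 + 4*v - 12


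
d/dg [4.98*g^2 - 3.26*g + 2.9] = 9.96*g - 3.26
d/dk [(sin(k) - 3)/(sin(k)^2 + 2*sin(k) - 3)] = (6*sin(k) + cos(k)^2 + 2)*cos(k)/(sin(k)^2 + 2*sin(k) - 3)^2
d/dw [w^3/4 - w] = 3*w^2/4 - 1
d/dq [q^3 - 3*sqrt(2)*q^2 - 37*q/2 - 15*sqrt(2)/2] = 3*q^2 - 6*sqrt(2)*q - 37/2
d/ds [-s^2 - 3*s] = -2*s - 3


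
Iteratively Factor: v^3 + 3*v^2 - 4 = (v - 1)*(v^2 + 4*v + 4) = (v - 1)*(v + 2)*(v + 2)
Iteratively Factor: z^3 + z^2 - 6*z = (z)*(z^2 + z - 6) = z*(z - 2)*(z + 3)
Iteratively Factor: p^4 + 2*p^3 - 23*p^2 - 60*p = (p + 3)*(p^3 - p^2 - 20*p) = (p - 5)*(p + 3)*(p^2 + 4*p) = p*(p - 5)*(p + 3)*(p + 4)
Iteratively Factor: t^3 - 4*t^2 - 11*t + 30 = (t + 3)*(t^2 - 7*t + 10) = (t - 2)*(t + 3)*(t - 5)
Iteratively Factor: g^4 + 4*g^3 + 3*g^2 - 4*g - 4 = (g + 1)*(g^3 + 3*g^2 - 4) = (g + 1)*(g + 2)*(g^2 + g - 2) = (g - 1)*(g + 1)*(g + 2)*(g + 2)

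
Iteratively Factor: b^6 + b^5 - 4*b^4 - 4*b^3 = (b - 2)*(b^5 + 3*b^4 + 2*b^3) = b*(b - 2)*(b^4 + 3*b^3 + 2*b^2) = b*(b - 2)*(b + 2)*(b^3 + b^2) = b*(b - 2)*(b + 1)*(b + 2)*(b^2) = b^2*(b - 2)*(b + 1)*(b + 2)*(b)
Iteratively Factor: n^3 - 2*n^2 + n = (n - 1)*(n^2 - n) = (n - 1)^2*(n)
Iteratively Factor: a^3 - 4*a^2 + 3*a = (a - 3)*(a^2 - a) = (a - 3)*(a - 1)*(a)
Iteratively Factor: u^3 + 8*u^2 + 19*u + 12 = (u + 4)*(u^2 + 4*u + 3) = (u + 3)*(u + 4)*(u + 1)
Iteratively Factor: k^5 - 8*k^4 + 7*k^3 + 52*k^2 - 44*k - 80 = (k - 2)*(k^4 - 6*k^3 - 5*k^2 + 42*k + 40) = (k - 4)*(k - 2)*(k^3 - 2*k^2 - 13*k - 10) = (k - 4)*(k - 2)*(k + 2)*(k^2 - 4*k - 5) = (k - 5)*(k - 4)*(k - 2)*(k + 2)*(k + 1)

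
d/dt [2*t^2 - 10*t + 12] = 4*t - 10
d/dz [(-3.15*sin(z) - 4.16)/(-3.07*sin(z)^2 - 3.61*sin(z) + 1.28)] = (-25.5424*sin(z) + 4.83525*cos(2*z) - 23.88485)*cos(z)/(3.07*sin(z)^2 + 3.61*sin(z) - 1.28)^2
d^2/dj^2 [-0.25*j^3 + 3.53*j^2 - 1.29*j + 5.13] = 7.06 - 1.5*j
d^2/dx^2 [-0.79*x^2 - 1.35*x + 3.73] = -1.58000000000000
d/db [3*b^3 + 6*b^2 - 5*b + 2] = 9*b^2 + 12*b - 5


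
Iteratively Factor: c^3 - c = (c + 1)*(c^2 - c) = c*(c + 1)*(c - 1)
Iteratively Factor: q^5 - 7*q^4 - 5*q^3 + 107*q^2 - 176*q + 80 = (q - 5)*(q^4 - 2*q^3 - 15*q^2 + 32*q - 16) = (q - 5)*(q + 4)*(q^3 - 6*q^2 + 9*q - 4) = (q - 5)*(q - 4)*(q + 4)*(q^2 - 2*q + 1) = (q - 5)*(q - 4)*(q - 1)*(q + 4)*(q - 1)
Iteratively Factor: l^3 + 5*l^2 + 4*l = (l)*(l^2 + 5*l + 4) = l*(l + 1)*(l + 4)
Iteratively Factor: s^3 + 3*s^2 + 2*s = (s)*(s^2 + 3*s + 2) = s*(s + 2)*(s + 1)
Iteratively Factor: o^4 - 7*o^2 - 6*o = (o + 2)*(o^3 - 2*o^2 - 3*o) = (o - 3)*(o + 2)*(o^2 + o) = o*(o - 3)*(o + 2)*(o + 1)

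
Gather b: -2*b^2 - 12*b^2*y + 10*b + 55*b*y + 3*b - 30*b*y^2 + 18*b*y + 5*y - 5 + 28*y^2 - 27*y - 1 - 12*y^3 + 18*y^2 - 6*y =b^2*(-12*y - 2) + b*(-30*y^2 + 73*y + 13) - 12*y^3 + 46*y^2 - 28*y - 6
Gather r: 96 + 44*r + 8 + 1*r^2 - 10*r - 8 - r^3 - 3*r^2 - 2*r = -r^3 - 2*r^2 + 32*r + 96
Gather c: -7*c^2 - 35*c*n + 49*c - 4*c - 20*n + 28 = -7*c^2 + c*(45 - 35*n) - 20*n + 28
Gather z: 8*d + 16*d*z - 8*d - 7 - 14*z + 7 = z*(16*d - 14)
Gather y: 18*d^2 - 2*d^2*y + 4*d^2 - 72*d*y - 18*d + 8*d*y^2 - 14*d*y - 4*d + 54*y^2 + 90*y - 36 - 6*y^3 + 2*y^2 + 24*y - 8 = 22*d^2 - 22*d - 6*y^3 + y^2*(8*d + 56) + y*(-2*d^2 - 86*d + 114) - 44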